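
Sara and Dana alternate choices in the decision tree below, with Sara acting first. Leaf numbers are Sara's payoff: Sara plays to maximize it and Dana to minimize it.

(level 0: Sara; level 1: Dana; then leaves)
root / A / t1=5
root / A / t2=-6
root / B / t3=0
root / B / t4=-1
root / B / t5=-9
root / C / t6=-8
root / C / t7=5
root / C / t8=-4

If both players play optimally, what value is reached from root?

A (Dana): min(5, -6) = -6
B (Dana): min(0, -1, -9) = -9
C (Dana): min(-8, 5, -4) = -8
root (Sara): max(-6, -9, -8) = -6

-6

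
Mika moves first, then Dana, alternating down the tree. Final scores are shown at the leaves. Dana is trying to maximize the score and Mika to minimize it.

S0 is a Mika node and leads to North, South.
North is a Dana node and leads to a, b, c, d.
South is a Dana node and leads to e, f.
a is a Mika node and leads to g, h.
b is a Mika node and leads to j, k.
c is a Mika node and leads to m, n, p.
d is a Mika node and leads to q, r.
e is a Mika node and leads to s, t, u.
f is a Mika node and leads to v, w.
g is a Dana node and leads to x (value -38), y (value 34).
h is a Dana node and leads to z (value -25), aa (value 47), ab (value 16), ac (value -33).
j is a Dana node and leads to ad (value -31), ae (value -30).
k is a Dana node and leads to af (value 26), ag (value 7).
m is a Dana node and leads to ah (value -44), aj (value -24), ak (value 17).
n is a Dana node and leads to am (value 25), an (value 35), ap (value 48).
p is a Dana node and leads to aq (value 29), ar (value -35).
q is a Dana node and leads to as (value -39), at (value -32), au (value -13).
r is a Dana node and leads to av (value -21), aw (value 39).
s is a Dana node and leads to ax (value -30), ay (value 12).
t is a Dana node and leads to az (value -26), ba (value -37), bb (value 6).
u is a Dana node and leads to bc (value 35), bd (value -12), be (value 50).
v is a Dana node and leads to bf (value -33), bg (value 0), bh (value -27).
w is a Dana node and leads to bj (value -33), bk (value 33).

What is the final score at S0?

6

g (Dana): max(-38, 34) = 34
h (Dana): max(-25, 47, 16, -33) = 47
a (Mika): min(34, 47) = 34
j (Dana): max(-31, -30) = -30
k (Dana): max(26, 7) = 26
b (Mika): min(-30, 26) = -30
m (Dana): max(-44, -24, 17) = 17
n (Dana): max(25, 35, 48) = 48
p (Dana): max(29, -35) = 29
c (Mika): min(17, 48, 29) = 17
q (Dana): max(-39, -32, -13) = -13
r (Dana): max(-21, 39) = 39
d (Mika): min(-13, 39) = -13
North (Dana): max(34, -30, 17, -13) = 34
s (Dana): max(-30, 12) = 12
t (Dana): max(-26, -37, 6) = 6
u (Dana): max(35, -12, 50) = 50
e (Mika): min(12, 6, 50) = 6
v (Dana): max(-33, 0, -27) = 0
w (Dana): max(-33, 33) = 33
f (Mika): min(0, 33) = 0
South (Dana): max(6, 0) = 6
S0 (Mika): min(34, 6) = 6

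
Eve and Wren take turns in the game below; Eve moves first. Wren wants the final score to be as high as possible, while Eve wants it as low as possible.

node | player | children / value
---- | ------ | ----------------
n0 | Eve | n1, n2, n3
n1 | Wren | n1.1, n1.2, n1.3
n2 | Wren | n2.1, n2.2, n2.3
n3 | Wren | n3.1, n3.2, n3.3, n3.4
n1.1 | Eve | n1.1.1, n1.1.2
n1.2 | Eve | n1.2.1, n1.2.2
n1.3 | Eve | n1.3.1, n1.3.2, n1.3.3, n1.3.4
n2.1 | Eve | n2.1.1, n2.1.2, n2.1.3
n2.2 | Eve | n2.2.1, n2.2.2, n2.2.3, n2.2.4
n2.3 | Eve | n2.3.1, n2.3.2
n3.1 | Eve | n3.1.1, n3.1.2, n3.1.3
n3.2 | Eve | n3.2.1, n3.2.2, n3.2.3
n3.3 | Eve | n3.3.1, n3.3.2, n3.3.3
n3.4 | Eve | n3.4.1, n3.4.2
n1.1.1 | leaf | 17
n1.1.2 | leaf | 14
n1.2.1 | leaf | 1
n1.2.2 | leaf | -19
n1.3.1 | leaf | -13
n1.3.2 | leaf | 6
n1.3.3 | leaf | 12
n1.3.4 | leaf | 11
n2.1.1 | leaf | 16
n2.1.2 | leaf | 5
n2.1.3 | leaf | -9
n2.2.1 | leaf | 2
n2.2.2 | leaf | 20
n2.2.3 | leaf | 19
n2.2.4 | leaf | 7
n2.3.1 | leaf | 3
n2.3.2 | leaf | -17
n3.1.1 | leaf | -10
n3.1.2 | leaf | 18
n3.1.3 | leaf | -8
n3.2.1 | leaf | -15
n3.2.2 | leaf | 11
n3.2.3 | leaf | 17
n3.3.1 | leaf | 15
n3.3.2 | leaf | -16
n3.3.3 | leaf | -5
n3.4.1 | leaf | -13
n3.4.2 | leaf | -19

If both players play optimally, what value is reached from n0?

n1.1 (Eve): min(17, 14) = 14
n1.2 (Eve): min(1, -19) = -19
n1.3 (Eve): min(-13, 6, 12, 11) = -13
n1 (Wren): max(14, -19, -13) = 14
n2.1 (Eve): min(16, 5, -9) = -9
n2.2 (Eve): min(2, 20, 19, 7) = 2
n2.3 (Eve): min(3, -17) = -17
n2 (Wren): max(-9, 2, -17) = 2
n3.1 (Eve): min(-10, 18, -8) = -10
n3.2 (Eve): min(-15, 11, 17) = -15
n3.3 (Eve): min(15, -16, -5) = -16
n3.4 (Eve): min(-13, -19) = -19
n3 (Wren): max(-10, -15, -16, -19) = -10
n0 (Eve): min(14, 2, -10) = -10

-10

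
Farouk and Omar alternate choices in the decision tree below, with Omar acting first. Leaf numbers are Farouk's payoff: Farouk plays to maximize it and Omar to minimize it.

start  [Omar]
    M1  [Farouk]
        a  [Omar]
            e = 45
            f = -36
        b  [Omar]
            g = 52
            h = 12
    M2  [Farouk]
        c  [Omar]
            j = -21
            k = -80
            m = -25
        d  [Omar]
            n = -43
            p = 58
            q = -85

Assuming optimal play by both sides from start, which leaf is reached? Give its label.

a (Omar): min(45, -36) = -36
b (Omar): min(52, 12) = 12
M1 (Farouk): max(-36, 12) = 12
c (Omar): min(-21, -80, -25) = -80
d (Omar): min(-43, 58, -85) = -85
M2 (Farouk): max(-80, -85) = -80
start (Omar): min(12, -80) = -80
At start, Omar picks M2 (lowest: -80).
At M2, Farouk picks c (highest: -80).
At c, Omar picks k (lowest: -80).
Terminal value -80.

k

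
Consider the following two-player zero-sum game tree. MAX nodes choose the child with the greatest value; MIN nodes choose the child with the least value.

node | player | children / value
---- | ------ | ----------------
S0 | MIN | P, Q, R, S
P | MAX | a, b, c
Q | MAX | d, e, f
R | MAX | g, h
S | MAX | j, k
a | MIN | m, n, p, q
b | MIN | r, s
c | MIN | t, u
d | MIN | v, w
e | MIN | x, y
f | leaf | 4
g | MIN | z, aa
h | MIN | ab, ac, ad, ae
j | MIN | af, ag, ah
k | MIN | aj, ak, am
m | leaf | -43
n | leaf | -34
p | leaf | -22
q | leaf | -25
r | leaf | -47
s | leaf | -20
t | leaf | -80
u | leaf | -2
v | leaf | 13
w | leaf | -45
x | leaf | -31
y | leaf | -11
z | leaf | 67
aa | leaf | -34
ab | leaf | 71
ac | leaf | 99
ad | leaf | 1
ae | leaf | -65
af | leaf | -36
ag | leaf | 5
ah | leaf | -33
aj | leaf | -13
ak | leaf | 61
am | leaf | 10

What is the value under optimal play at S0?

a (MIN): min(-43, -34, -22, -25) = -43
b (MIN): min(-47, -20) = -47
c (MIN): min(-80, -2) = -80
P (MAX): max(-43, -47, -80) = -43
d (MIN): min(13, -45) = -45
e (MIN): min(-31, -11) = -31
Q (MAX): max(-45, -31, 4) = 4
g (MIN): min(67, -34) = -34
h (MIN): min(71, 99, 1, -65) = -65
R (MAX): max(-34, -65) = -34
j (MIN): min(-36, 5, -33) = -36
k (MIN): min(-13, 61, 10) = -13
S (MAX): max(-36, -13) = -13
S0 (MIN): min(-43, 4, -34, -13) = -43

-43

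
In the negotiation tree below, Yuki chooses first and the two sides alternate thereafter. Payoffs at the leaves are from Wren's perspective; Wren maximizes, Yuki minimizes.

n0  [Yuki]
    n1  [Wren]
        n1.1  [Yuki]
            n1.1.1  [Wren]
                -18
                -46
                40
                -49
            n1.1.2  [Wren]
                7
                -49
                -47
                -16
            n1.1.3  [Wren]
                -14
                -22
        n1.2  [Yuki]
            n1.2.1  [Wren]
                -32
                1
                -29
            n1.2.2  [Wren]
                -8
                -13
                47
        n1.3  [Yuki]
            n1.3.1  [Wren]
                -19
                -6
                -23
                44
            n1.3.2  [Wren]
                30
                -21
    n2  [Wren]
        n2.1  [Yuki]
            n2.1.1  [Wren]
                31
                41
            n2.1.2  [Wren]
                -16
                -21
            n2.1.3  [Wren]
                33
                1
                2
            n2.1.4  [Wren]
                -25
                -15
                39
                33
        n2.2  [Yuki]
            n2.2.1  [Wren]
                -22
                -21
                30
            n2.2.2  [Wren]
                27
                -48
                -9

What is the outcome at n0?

n1.1.1 (Wren): max(-18, -46, 40, -49) = 40
n1.1.2 (Wren): max(7, -49, -47, -16) = 7
n1.1.3 (Wren): max(-14, -22) = -14
n1.1 (Yuki): min(40, 7, -14) = -14
n1.2.1 (Wren): max(-32, 1, -29) = 1
n1.2.2 (Wren): max(-8, -13, 47) = 47
n1.2 (Yuki): min(1, 47) = 1
n1.3.1 (Wren): max(-19, -6, -23, 44) = 44
n1.3.2 (Wren): max(30, -21) = 30
n1.3 (Yuki): min(44, 30) = 30
n1 (Wren): max(-14, 1, 30) = 30
n2.1.1 (Wren): max(31, 41) = 41
n2.1.2 (Wren): max(-16, -21) = -16
n2.1.3 (Wren): max(33, 1, 2) = 33
n2.1.4 (Wren): max(-25, -15, 39, 33) = 39
n2.1 (Yuki): min(41, -16, 33, 39) = -16
n2.2.1 (Wren): max(-22, -21, 30) = 30
n2.2.2 (Wren): max(27, -48, -9) = 27
n2.2 (Yuki): min(30, 27) = 27
n2 (Wren): max(-16, 27) = 27
n0 (Yuki): min(30, 27) = 27

27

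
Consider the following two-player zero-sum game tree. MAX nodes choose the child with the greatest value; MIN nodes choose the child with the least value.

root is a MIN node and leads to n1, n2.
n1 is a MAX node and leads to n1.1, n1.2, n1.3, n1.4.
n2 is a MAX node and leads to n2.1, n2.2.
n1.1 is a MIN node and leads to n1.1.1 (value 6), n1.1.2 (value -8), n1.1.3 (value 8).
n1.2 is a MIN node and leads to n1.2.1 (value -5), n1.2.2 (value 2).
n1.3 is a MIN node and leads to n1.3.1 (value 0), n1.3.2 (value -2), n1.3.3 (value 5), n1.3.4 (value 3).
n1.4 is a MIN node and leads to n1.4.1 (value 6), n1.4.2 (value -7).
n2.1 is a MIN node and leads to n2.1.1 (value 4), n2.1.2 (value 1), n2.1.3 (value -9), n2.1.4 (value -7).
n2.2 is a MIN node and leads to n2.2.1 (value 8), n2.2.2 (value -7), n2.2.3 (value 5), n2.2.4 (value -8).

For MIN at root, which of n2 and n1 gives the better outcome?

n2

n2.1 (MIN): min(4, 1, -9, -7) = -9
n2.2 (MIN): min(8, -7, 5, -8) = -8
n2 (MAX): max(-9, -8) = -8
n1.1 (MIN): min(6, -8, 8) = -8
n1.2 (MIN): min(-5, 2) = -5
n1.3 (MIN): min(0, -2, 5, 3) = -2
n1.4 (MIN): min(6, -7) = -7
n1 (MAX): max(-8, -5, -2, -7) = -2
MIN prefers the lower value; n2=-8, n1=-2. n2 is better since -8 < -2.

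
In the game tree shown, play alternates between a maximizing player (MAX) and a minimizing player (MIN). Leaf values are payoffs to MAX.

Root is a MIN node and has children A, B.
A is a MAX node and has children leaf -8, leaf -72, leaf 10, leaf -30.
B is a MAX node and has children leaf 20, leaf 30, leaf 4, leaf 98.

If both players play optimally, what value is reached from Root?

A (MAX): max(-8, -72, 10, -30) = 10
B (MAX): max(20, 30, 4, 98) = 98
Root (MIN): min(10, 98) = 10

10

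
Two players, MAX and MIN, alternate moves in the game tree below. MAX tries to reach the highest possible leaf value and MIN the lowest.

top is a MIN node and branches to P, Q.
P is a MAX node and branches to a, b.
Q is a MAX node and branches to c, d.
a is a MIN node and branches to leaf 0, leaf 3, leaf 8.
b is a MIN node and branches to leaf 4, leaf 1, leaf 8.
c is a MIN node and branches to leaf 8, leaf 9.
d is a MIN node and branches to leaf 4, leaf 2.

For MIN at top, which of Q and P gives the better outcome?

c (MIN): min(8, 9) = 8
d (MIN): min(4, 2) = 2
Q (MAX): max(8, 2) = 8
a (MIN): min(0, 3, 8) = 0
b (MIN): min(4, 1, 8) = 1
P (MAX): max(0, 1) = 1
MIN prefers the lower value; Q=8, P=1. P is better since 1 < 8.

P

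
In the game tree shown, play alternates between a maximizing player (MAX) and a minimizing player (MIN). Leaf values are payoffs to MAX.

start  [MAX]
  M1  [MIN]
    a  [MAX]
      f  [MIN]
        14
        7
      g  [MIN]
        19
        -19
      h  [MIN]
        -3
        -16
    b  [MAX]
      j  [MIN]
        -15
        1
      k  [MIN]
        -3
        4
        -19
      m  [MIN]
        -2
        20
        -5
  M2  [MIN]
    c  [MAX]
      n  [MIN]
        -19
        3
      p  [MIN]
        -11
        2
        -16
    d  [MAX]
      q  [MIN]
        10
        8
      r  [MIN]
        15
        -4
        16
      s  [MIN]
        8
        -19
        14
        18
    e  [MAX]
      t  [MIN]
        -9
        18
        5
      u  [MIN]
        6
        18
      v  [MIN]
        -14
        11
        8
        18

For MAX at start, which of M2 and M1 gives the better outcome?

n (MIN): min(-19, 3) = -19
p (MIN): min(-11, 2, -16) = -16
c (MAX): max(-19, -16) = -16
q (MIN): min(10, 8) = 8
r (MIN): min(15, -4, 16) = -4
s (MIN): min(8, -19, 14, 18) = -19
d (MAX): max(8, -4, -19) = 8
t (MIN): min(-9, 18, 5) = -9
u (MIN): min(6, 18) = 6
v (MIN): min(-14, 11, 8, 18) = -14
e (MAX): max(-9, 6, -14) = 6
M2 (MIN): min(-16, 8, 6) = -16
f (MIN): min(14, 7) = 7
g (MIN): min(19, -19) = -19
h (MIN): min(-3, -16) = -16
a (MAX): max(7, -19, -16) = 7
j (MIN): min(-15, 1) = -15
k (MIN): min(-3, 4, -19) = -19
m (MIN): min(-2, 20, -5) = -5
b (MAX): max(-15, -19, -5) = -5
M1 (MIN): min(7, -5) = -5
MAX prefers the higher value; M2=-16, M1=-5. M1 is better since -5 > -16.

M1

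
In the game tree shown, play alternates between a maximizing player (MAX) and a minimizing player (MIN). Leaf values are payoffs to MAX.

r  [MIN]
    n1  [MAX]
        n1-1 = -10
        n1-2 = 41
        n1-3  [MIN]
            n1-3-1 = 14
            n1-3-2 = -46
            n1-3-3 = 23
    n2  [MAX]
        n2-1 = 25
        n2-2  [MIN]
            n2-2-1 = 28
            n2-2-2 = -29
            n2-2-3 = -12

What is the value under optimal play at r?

25

n1-3 (MIN): min(14, -46, 23) = -46
n1 (MAX): max(-10, 41, -46) = 41
n2-2 (MIN): min(28, -29, -12) = -29
n2 (MAX): max(25, -29) = 25
r (MIN): min(41, 25) = 25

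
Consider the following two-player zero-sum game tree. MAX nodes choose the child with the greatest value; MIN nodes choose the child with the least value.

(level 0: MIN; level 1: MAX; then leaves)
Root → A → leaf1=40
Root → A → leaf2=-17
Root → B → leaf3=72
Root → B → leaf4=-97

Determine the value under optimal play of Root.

40

A (MAX): max(40, -17) = 40
B (MAX): max(72, -97) = 72
Root (MIN): min(40, 72) = 40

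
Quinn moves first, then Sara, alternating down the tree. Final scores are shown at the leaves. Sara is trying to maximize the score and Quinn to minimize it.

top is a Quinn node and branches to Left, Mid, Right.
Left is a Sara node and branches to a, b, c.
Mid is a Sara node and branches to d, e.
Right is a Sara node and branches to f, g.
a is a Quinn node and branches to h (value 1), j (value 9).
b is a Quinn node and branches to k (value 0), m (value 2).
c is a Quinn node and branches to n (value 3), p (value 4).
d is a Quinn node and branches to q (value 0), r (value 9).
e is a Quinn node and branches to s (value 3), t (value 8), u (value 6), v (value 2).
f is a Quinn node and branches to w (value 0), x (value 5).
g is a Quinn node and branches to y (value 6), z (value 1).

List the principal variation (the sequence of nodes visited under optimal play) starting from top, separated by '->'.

top -> Right -> g -> z

a (Quinn): min(1, 9) = 1
b (Quinn): min(0, 2) = 0
c (Quinn): min(3, 4) = 3
Left (Sara): max(1, 0, 3) = 3
d (Quinn): min(0, 9) = 0
e (Quinn): min(3, 8, 6, 2) = 2
Mid (Sara): max(0, 2) = 2
f (Quinn): min(0, 5) = 0
g (Quinn): min(6, 1) = 1
Right (Sara): max(0, 1) = 1
top (Quinn): min(3, 2, 1) = 1
At top, Quinn picks Right (lowest: 1).
At Right, Sara picks g (highest: 1).
At g, Quinn picks z (lowest: 1).
Terminal value 1.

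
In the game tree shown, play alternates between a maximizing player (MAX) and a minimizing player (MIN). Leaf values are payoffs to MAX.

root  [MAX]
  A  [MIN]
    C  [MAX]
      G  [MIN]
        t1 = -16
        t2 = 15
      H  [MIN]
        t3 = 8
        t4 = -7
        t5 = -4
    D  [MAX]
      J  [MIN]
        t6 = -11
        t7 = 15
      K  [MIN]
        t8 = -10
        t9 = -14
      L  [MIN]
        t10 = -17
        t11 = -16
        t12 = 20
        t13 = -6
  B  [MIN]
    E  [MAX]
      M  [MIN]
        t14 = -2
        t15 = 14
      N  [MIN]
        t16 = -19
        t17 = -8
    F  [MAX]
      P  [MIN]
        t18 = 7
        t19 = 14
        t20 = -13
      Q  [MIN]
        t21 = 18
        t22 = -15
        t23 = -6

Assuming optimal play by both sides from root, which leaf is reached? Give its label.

t6

G (MIN): min(-16, 15) = -16
H (MIN): min(8, -7, -4) = -7
C (MAX): max(-16, -7) = -7
J (MIN): min(-11, 15) = -11
K (MIN): min(-10, -14) = -14
L (MIN): min(-17, -16, 20, -6) = -17
D (MAX): max(-11, -14, -17) = -11
A (MIN): min(-7, -11) = -11
M (MIN): min(-2, 14) = -2
N (MIN): min(-19, -8) = -19
E (MAX): max(-2, -19) = -2
P (MIN): min(7, 14, -13) = -13
Q (MIN): min(18, -15, -6) = -15
F (MAX): max(-13, -15) = -13
B (MIN): min(-2, -13) = -13
root (MAX): max(-11, -13) = -11
At root, MAX picks A (highest: -11).
At A, MIN picks D (lowest: -11).
At D, MAX picks J (highest: -11).
At J, MIN picks t6 (lowest: -11).
Terminal value -11.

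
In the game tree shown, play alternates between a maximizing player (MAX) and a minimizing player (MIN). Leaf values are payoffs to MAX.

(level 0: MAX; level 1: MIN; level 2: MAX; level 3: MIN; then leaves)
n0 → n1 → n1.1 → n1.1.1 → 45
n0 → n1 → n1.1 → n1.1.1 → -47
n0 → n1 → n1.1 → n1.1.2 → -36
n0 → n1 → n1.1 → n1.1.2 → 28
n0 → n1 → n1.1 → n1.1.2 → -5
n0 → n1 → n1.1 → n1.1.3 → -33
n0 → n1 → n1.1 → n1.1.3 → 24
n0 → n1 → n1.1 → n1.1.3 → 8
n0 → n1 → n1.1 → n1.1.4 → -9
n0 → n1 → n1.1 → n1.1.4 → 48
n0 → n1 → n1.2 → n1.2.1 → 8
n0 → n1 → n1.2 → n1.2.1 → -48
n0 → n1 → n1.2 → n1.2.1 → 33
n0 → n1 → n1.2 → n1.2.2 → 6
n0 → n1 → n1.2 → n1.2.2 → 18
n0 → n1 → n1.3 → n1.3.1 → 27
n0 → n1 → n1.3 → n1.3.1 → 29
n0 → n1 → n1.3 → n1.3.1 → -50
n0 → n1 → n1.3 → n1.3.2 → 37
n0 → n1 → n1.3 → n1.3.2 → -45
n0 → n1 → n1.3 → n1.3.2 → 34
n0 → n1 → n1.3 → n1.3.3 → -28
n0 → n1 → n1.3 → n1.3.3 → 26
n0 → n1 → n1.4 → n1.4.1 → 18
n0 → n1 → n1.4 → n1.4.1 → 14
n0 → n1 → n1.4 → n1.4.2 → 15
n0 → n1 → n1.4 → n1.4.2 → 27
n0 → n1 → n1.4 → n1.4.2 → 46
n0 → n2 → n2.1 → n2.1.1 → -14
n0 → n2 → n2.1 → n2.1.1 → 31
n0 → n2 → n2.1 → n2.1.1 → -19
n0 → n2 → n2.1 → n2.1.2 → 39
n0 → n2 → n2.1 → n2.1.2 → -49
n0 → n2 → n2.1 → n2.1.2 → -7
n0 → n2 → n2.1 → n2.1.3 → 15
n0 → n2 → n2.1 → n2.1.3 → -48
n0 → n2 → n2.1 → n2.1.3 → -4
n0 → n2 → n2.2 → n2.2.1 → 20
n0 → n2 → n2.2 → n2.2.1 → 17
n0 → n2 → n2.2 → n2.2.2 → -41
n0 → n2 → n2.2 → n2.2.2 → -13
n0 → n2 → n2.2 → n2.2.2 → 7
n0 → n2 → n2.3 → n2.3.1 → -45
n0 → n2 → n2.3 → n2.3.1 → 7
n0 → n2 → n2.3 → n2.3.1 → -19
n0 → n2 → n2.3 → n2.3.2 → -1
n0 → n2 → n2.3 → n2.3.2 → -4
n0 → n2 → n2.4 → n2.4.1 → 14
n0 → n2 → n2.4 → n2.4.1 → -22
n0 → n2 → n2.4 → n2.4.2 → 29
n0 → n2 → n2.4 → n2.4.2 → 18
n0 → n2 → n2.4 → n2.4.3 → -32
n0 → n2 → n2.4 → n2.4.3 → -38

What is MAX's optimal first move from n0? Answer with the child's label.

n1.1.1 (MIN): min(45, -47) = -47
n1.1.2 (MIN): min(-36, 28, -5) = -36
n1.1.3 (MIN): min(-33, 24, 8) = -33
n1.1.4 (MIN): min(-9, 48) = -9
n1.1 (MAX): max(-47, -36, -33, -9) = -9
n1.2.1 (MIN): min(8, -48, 33) = -48
n1.2.2 (MIN): min(6, 18) = 6
n1.2 (MAX): max(-48, 6) = 6
n1.3.1 (MIN): min(27, 29, -50) = -50
n1.3.2 (MIN): min(37, -45, 34) = -45
n1.3.3 (MIN): min(-28, 26) = -28
n1.3 (MAX): max(-50, -45, -28) = -28
n1.4.1 (MIN): min(18, 14) = 14
n1.4.2 (MIN): min(15, 27, 46) = 15
n1.4 (MAX): max(14, 15) = 15
n1 (MIN): min(-9, 6, -28, 15) = -28
n2.1.1 (MIN): min(-14, 31, -19) = -19
n2.1.2 (MIN): min(39, -49, -7) = -49
n2.1.3 (MIN): min(15, -48, -4) = -48
n2.1 (MAX): max(-19, -49, -48) = -19
n2.2.1 (MIN): min(20, 17) = 17
n2.2.2 (MIN): min(-41, -13, 7) = -41
n2.2 (MAX): max(17, -41) = 17
n2.3.1 (MIN): min(-45, 7, -19) = -45
n2.3.2 (MIN): min(-1, -4) = -4
n2.3 (MAX): max(-45, -4) = -4
n2.4.1 (MIN): min(14, -22) = -22
n2.4.2 (MIN): min(29, 18) = 18
n2.4.3 (MIN): min(-32, -38) = -38
n2.4 (MAX): max(-22, 18, -38) = 18
n2 (MIN): min(-19, 17, -4, 18) = -19
n0 (MAX): max(-28, -19) = -19
MAX at n0 wants the highest of {n1=-28, n2=-19}, so chooses n2.

n2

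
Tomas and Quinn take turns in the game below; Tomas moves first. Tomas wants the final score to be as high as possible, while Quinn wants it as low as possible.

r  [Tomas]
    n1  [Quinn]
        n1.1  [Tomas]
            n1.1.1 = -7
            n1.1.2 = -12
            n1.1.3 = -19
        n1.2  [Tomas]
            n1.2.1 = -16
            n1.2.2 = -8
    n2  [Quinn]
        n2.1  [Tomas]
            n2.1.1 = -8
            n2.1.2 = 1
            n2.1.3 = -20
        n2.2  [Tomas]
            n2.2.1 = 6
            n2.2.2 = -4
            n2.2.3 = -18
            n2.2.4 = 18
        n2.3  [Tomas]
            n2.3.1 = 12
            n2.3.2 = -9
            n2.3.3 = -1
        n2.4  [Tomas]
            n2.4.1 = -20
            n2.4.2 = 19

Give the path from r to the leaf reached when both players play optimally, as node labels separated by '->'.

n1.1 (Tomas): max(-7, -12, -19) = -7
n1.2 (Tomas): max(-16, -8) = -8
n1 (Quinn): min(-7, -8) = -8
n2.1 (Tomas): max(-8, 1, -20) = 1
n2.2 (Tomas): max(6, -4, -18, 18) = 18
n2.3 (Tomas): max(12, -9, -1) = 12
n2.4 (Tomas): max(-20, 19) = 19
n2 (Quinn): min(1, 18, 12, 19) = 1
r (Tomas): max(-8, 1) = 1
At r, Tomas picks n2 (highest: 1).
At n2, Quinn picks n2.1 (lowest: 1).
At n2.1, Tomas picks n2.1.2 (highest: 1).
Terminal value 1.

r -> n2 -> n2.1 -> n2.1.2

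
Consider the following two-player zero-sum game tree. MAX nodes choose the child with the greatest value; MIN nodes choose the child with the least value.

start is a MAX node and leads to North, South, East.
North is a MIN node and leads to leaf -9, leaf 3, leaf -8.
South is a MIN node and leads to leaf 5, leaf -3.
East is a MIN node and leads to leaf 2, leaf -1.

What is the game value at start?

-1

North (MIN): min(-9, 3, -8) = -9
South (MIN): min(5, -3) = -3
East (MIN): min(2, -1) = -1
start (MAX): max(-9, -3, -1) = -1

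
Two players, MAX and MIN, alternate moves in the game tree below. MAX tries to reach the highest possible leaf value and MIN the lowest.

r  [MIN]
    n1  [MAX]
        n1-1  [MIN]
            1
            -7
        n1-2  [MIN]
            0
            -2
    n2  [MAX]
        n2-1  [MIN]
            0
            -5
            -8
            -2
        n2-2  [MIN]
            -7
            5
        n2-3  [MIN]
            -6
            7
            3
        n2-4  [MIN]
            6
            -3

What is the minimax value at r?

n1-1 (MIN): min(1, -7) = -7
n1-2 (MIN): min(0, -2) = -2
n1 (MAX): max(-7, -2) = -2
n2-1 (MIN): min(0, -5, -8, -2) = -8
n2-2 (MIN): min(-7, 5) = -7
n2-3 (MIN): min(-6, 7, 3) = -6
n2-4 (MIN): min(6, -3) = -3
n2 (MAX): max(-8, -7, -6, -3) = -3
r (MIN): min(-2, -3) = -3

-3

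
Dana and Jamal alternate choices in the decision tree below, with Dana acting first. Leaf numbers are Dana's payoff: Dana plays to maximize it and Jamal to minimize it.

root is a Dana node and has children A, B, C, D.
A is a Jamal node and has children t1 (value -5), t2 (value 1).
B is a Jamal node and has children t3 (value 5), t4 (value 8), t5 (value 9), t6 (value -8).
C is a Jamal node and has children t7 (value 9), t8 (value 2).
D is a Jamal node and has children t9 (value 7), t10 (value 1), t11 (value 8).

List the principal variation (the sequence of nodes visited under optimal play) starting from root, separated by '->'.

root -> C -> t8

A (Jamal): min(-5, 1) = -5
B (Jamal): min(5, 8, 9, -8) = -8
C (Jamal): min(9, 2) = 2
D (Jamal): min(7, 1, 8) = 1
root (Dana): max(-5, -8, 2, 1) = 2
At root, Dana picks C (highest: 2).
At C, Jamal picks t8 (lowest: 2).
Terminal value 2.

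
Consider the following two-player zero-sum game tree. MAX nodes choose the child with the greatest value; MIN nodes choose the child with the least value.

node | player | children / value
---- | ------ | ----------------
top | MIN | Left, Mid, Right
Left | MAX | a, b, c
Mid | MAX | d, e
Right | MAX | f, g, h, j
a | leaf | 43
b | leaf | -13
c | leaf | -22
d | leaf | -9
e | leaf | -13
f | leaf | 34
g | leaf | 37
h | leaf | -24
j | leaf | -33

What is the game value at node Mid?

Mid (MAX): max(-9, -13) = -9

-9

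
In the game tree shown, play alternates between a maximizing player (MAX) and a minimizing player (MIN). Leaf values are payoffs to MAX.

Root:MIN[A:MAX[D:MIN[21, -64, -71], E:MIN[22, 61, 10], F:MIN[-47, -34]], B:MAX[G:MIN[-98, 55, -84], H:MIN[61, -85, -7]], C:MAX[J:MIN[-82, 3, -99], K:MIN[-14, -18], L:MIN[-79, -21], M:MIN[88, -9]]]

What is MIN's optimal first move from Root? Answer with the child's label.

B

D (MIN): min(21, -64, -71) = -71
E (MIN): min(22, 61, 10) = 10
F (MIN): min(-47, -34) = -47
A (MAX): max(-71, 10, -47) = 10
G (MIN): min(-98, 55, -84) = -98
H (MIN): min(61, -85, -7) = -85
B (MAX): max(-98, -85) = -85
J (MIN): min(-82, 3, -99) = -99
K (MIN): min(-14, -18) = -18
L (MIN): min(-79, -21) = -79
M (MIN): min(88, -9) = -9
C (MAX): max(-99, -18, -79, -9) = -9
Root (MIN): min(10, -85, -9) = -85
MIN at Root wants the lowest of {A=10, B=-85, C=-9}, so chooses B.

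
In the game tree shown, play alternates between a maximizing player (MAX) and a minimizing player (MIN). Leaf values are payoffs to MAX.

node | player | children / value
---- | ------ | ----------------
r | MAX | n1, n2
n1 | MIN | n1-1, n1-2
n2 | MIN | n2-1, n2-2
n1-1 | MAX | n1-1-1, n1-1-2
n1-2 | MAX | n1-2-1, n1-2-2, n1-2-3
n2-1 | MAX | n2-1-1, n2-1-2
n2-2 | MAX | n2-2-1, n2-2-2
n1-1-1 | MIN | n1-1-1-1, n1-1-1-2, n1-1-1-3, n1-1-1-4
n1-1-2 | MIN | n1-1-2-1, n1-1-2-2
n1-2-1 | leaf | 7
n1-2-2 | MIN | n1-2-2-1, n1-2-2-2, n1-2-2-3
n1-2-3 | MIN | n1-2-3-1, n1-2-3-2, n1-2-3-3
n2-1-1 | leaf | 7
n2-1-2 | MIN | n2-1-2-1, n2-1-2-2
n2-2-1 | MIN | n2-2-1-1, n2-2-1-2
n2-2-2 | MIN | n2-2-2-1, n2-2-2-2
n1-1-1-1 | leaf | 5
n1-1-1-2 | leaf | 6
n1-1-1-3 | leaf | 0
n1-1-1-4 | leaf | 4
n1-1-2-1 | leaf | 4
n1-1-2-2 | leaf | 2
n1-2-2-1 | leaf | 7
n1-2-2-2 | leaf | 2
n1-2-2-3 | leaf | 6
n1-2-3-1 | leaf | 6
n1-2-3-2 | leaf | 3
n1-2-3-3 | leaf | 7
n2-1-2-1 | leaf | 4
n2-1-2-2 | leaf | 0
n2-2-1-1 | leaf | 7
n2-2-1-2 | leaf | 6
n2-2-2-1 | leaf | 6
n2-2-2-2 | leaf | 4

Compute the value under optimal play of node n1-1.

2

n1-1-1 (MIN): min(5, 6, 0, 4) = 0
n1-1-2 (MIN): min(4, 2) = 2
n1-1 (MAX): max(0, 2) = 2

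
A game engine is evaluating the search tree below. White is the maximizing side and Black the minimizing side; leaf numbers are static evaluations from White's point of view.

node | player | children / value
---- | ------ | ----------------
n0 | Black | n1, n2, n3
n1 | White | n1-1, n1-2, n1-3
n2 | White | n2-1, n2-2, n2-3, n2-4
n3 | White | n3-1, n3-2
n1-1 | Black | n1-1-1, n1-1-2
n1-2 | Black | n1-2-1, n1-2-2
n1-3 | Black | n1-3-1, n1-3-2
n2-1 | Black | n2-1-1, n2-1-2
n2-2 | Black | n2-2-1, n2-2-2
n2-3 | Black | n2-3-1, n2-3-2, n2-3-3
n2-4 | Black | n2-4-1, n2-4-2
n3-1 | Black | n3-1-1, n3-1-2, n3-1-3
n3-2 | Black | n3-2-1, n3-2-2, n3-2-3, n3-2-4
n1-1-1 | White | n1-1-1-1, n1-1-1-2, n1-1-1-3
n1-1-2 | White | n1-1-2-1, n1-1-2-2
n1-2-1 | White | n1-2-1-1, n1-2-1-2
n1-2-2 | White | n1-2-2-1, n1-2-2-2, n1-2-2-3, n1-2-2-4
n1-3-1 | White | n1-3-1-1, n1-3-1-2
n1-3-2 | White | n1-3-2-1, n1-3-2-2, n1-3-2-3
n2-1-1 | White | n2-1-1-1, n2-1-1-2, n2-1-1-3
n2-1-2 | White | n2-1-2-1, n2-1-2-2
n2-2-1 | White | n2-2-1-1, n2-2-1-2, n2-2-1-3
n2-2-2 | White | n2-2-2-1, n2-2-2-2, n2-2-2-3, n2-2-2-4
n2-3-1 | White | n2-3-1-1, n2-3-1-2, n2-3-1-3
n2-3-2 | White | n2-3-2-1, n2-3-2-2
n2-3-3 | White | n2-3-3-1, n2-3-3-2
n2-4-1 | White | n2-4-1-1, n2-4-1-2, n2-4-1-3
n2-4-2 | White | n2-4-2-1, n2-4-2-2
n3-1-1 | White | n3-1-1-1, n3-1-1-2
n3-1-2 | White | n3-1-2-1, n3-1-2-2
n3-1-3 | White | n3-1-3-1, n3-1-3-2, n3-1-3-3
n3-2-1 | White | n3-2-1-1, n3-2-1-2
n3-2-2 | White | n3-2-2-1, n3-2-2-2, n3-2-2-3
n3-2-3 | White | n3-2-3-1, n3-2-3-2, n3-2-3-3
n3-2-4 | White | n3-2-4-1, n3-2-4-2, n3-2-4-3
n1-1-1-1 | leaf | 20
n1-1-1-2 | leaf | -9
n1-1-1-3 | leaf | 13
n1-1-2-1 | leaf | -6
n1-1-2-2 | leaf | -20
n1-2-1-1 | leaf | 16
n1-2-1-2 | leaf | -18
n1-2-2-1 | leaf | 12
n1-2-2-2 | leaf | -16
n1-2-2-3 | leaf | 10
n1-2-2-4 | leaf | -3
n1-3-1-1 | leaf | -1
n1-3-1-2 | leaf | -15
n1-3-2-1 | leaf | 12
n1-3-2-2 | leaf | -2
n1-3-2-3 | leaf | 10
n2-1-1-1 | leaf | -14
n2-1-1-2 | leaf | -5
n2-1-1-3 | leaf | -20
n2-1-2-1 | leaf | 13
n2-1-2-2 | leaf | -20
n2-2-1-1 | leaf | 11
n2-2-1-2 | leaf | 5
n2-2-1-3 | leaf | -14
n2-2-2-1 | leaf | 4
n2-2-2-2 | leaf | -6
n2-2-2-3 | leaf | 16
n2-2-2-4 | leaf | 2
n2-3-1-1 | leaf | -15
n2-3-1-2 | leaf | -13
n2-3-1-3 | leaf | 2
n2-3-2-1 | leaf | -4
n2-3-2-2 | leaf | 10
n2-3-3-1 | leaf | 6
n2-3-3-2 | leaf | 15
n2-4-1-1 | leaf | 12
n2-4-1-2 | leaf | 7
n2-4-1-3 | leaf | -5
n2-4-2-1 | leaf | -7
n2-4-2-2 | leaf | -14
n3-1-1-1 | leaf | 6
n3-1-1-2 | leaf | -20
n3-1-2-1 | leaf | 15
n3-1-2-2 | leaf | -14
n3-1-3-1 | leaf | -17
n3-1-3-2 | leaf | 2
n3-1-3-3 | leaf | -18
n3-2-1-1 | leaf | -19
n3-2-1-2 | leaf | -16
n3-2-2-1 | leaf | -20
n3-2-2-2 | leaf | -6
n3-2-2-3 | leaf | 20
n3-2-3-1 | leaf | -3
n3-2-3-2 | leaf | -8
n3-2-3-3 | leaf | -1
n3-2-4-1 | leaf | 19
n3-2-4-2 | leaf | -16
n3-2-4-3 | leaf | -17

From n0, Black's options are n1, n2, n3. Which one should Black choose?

n1-1-1 (White): max(20, -9, 13) = 20
n1-1-2 (White): max(-6, -20) = -6
n1-1 (Black): min(20, -6) = -6
n1-2-1 (White): max(16, -18) = 16
n1-2-2 (White): max(12, -16, 10, -3) = 12
n1-2 (Black): min(16, 12) = 12
n1-3-1 (White): max(-1, -15) = -1
n1-3-2 (White): max(12, -2, 10) = 12
n1-3 (Black): min(-1, 12) = -1
n1 (White): max(-6, 12, -1) = 12
n2-1-1 (White): max(-14, -5, -20) = -5
n2-1-2 (White): max(13, -20) = 13
n2-1 (Black): min(-5, 13) = -5
n2-2-1 (White): max(11, 5, -14) = 11
n2-2-2 (White): max(4, -6, 16, 2) = 16
n2-2 (Black): min(11, 16) = 11
n2-3-1 (White): max(-15, -13, 2) = 2
n2-3-2 (White): max(-4, 10) = 10
n2-3-3 (White): max(6, 15) = 15
n2-3 (Black): min(2, 10, 15) = 2
n2-4-1 (White): max(12, 7, -5) = 12
n2-4-2 (White): max(-7, -14) = -7
n2-4 (Black): min(12, -7) = -7
n2 (White): max(-5, 11, 2, -7) = 11
n3-1-1 (White): max(6, -20) = 6
n3-1-2 (White): max(15, -14) = 15
n3-1-3 (White): max(-17, 2, -18) = 2
n3-1 (Black): min(6, 15, 2) = 2
n3-2-1 (White): max(-19, -16) = -16
n3-2-2 (White): max(-20, -6, 20) = 20
n3-2-3 (White): max(-3, -8, -1) = -1
n3-2-4 (White): max(19, -16, -17) = 19
n3-2 (Black): min(-16, 20, -1, 19) = -16
n3 (White): max(2, -16) = 2
n0 (Black): min(12, 11, 2) = 2
Black at n0 wants the lowest of {n1=12, n2=11, n3=2}, so chooses n3.

n3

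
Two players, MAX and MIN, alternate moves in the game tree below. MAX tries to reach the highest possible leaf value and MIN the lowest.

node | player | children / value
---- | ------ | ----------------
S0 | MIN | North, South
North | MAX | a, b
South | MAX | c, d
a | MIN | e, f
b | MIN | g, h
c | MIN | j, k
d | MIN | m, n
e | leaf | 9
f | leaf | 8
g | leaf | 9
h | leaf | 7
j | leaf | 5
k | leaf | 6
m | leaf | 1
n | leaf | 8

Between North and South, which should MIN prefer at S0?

a (MIN): min(9, 8) = 8
b (MIN): min(9, 7) = 7
North (MAX): max(8, 7) = 8
c (MIN): min(5, 6) = 5
d (MIN): min(1, 8) = 1
South (MAX): max(5, 1) = 5
MIN prefers the lower value; North=8, South=5. South is better since 5 < 8.

South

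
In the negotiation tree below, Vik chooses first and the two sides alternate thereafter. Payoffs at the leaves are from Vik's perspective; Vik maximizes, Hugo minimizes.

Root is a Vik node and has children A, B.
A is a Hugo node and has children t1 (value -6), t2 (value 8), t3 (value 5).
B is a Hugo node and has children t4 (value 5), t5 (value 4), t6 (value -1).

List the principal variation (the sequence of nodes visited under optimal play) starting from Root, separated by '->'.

A (Hugo): min(-6, 8, 5) = -6
B (Hugo): min(5, 4, -1) = -1
Root (Vik): max(-6, -1) = -1
At Root, Vik picks B (highest: -1).
At B, Hugo picks t6 (lowest: -1).
Terminal value -1.

Root -> B -> t6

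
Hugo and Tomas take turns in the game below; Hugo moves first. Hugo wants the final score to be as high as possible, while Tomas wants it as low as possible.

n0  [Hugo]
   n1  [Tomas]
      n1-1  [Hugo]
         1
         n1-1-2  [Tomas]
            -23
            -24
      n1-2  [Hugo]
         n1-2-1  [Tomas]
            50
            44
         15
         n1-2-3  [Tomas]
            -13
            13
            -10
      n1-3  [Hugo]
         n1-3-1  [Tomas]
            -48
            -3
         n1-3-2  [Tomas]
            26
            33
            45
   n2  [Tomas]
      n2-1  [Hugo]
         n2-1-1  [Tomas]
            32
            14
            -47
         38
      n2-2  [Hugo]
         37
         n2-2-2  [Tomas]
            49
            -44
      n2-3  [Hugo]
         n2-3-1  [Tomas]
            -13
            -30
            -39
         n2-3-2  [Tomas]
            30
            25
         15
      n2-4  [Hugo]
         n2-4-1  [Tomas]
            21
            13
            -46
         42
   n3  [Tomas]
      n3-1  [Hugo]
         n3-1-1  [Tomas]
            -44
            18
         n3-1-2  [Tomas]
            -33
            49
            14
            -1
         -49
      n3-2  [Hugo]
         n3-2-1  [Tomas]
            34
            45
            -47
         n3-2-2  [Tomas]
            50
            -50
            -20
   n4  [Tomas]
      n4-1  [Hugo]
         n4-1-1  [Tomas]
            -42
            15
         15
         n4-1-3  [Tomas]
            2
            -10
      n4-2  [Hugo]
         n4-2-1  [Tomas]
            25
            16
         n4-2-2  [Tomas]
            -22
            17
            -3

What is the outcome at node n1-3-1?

-48

n1-3-1 (Tomas): min(-48, -3) = -48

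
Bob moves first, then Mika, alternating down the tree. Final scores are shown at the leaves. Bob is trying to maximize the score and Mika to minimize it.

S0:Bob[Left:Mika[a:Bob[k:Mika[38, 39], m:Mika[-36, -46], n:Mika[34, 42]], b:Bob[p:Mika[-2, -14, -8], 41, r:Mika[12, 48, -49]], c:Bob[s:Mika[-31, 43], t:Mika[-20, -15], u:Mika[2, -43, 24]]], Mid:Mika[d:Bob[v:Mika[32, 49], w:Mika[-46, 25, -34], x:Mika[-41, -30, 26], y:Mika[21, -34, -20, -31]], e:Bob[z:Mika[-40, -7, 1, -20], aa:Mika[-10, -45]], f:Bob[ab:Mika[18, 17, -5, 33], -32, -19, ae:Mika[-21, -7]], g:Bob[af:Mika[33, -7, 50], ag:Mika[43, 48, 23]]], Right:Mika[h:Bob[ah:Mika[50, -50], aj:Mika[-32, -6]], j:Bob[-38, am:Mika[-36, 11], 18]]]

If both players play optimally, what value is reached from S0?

-20

k (Mika): min(38, 39) = 38
m (Mika): min(-36, -46) = -46
n (Mika): min(34, 42) = 34
a (Bob): max(38, -46, 34) = 38
p (Mika): min(-2, -14, -8) = -14
r (Mika): min(12, 48, -49) = -49
b (Bob): max(-14, 41, -49) = 41
s (Mika): min(-31, 43) = -31
t (Mika): min(-20, -15) = -20
u (Mika): min(2, -43, 24) = -43
c (Bob): max(-31, -20, -43) = -20
Left (Mika): min(38, 41, -20) = -20
v (Mika): min(32, 49) = 32
w (Mika): min(-46, 25, -34) = -46
x (Mika): min(-41, -30, 26) = -41
y (Mika): min(21, -34, -20, -31) = -34
d (Bob): max(32, -46, -41, -34) = 32
z (Mika): min(-40, -7, 1, -20) = -40
aa (Mika): min(-10, -45) = -45
e (Bob): max(-40, -45) = -40
ab (Mika): min(18, 17, -5, 33) = -5
ae (Mika): min(-21, -7) = -21
f (Bob): max(-5, -32, -19, -21) = -5
af (Mika): min(33, -7, 50) = -7
ag (Mika): min(43, 48, 23) = 23
g (Bob): max(-7, 23) = 23
Mid (Mika): min(32, -40, -5, 23) = -40
ah (Mika): min(50, -50) = -50
aj (Mika): min(-32, -6) = -32
h (Bob): max(-50, -32) = -32
am (Mika): min(-36, 11) = -36
j (Bob): max(-38, -36, 18) = 18
Right (Mika): min(-32, 18) = -32
S0 (Bob): max(-20, -40, -32) = -20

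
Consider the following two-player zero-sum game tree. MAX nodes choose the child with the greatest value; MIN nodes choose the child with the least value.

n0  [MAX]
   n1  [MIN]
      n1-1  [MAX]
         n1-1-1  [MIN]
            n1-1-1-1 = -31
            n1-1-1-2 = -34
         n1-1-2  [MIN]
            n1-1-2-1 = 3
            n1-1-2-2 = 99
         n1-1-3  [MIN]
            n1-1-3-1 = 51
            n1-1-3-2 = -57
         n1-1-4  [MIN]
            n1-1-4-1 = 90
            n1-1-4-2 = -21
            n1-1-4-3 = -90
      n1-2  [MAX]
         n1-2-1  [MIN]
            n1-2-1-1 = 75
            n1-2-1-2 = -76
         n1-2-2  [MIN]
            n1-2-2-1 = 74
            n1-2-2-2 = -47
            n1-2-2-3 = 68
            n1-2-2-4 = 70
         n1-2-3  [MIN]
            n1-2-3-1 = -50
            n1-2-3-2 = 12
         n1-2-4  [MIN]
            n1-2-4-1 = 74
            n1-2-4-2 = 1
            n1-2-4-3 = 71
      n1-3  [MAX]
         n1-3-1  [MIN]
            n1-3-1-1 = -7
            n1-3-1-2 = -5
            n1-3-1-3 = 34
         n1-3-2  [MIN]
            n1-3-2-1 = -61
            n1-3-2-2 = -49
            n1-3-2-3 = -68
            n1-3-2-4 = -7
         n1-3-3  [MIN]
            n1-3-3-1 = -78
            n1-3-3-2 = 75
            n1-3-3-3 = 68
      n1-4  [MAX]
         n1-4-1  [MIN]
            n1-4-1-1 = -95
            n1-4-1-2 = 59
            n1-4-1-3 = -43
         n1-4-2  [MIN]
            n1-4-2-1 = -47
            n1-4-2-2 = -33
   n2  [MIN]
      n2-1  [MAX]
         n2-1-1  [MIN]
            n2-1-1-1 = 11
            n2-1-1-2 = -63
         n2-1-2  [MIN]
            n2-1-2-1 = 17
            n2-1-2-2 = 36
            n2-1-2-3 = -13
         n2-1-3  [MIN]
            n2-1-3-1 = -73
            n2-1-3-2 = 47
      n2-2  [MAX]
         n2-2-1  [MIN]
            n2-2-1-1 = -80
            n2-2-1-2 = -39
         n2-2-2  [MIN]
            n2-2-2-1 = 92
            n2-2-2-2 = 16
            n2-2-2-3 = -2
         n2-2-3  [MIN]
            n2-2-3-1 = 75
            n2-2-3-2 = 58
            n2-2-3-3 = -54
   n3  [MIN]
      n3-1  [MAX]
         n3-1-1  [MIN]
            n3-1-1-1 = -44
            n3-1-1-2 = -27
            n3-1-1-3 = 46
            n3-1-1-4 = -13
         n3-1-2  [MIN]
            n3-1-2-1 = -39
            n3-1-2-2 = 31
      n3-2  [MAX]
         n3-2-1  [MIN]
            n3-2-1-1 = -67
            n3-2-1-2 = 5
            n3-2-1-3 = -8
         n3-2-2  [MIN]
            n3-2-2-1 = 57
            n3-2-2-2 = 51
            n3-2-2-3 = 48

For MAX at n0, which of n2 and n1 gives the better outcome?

n2

n2-1-1 (MIN): min(11, -63) = -63
n2-1-2 (MIN): min(17, 36, -13) = -13
n2-1-3 (MIN): min(-73, 47) = -73
n2-1 (MAX): max(-63, -13, -73) = -13
n2-2-1 (MIN): min(-80, -39) = -80
n2-2-2 (MIN): min(92, 16, -2) = -2
n2-2-3 (MIN): min(75, 58, -54) = -54
n2-2 (MAX): max(-80, -2, -54) = -2
n2 (MIN): min(-13, -2) = -13
n1-1-1 (MIN): min(-31, -34) = -34
n1-1-2 (MIN): min(3, 99) = 3
n1-1-3 (MIN): min(51, -57) = -57
n1-1-4 (MIN): min(90, -21, -90) = -90
n1-1 (MAX): max(-34, 3, -57, -90) = 3
n1-2-1 (MIN): min(75, -76) = -76
n1-2-2 (MIN): min(74, -47, 68, 70) = -47
n1-2-3 (MIN): min(-50, 12) = -50
n1-2-4 (MIN): min(74, 1, 71) = 1
n1-2 (MAX): max(-76, -47, -50, 1) = 1
n1-3-1 (MIN): min(-7, -5, 34) = -7
n1-3-2 (MIN): min(-61, -49, -68, -7) = -68
n1-3-3 (MIN): min(-78, 75, 68) = -78
n1-3 (MAX): max(-7, -68, -78) = -7
n1-4-1 (MIN): min(-95, 59, -43) = -95
n1-4-2 (MIN): min(-47, -33) = -47
n1-4 (MAX): max(-95, -47) = -47
n1 (MIN): min(3, 1, -7, -47) = -47
MAX prefers the higher value; n2=-13, n1=-47. n2 is better since -13 > -47.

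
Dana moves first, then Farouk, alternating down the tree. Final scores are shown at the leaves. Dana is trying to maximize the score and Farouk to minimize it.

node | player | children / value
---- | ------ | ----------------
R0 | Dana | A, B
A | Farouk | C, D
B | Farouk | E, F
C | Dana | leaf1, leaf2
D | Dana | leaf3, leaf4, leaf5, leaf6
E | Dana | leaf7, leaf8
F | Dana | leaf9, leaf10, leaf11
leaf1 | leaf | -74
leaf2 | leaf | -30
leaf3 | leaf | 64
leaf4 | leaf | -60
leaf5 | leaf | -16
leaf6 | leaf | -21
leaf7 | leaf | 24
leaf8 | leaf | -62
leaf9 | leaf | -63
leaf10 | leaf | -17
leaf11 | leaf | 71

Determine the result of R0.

C (Dana): max(-74, -30) = -30
D (Dana): max(64, -60, -16, -21) = 64
A (Farouk): min(-30, 64) = -30
E (Dana): max(24, -62) = 24
F (Dana): max(-63, -17, 71) = 71
B (Farouk): min(24, 71) = 24
R0 (Dana): max(-30, 24) = 24

24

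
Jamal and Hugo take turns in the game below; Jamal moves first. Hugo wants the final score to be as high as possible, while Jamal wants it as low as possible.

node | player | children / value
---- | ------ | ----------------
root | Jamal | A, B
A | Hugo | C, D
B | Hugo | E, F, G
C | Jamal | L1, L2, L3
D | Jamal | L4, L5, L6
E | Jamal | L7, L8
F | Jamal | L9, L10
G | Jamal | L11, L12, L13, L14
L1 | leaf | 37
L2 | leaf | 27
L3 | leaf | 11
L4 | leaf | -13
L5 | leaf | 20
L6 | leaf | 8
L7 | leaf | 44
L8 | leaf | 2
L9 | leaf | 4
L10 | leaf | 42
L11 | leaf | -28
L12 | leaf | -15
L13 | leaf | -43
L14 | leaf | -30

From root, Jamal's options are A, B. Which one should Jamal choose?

C (Jamal): min(37, 27, 11) = 11
D (Jamal): min(-13, 20, 8) = -13
A (Hugo): max(11, -13) = 11
E (Jamal): min(44, 2) = 2
F (Jamal): min(4, 42) = 4
G (Jamal): min(-28, -15, -43, -30) = -43
B (Hugo): max(2, 4, -43) = 4
root (Jamal): min(11, 4) = 4
Jamal at root wants the lowest of {A=11, B=4}, so chooses B.

B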